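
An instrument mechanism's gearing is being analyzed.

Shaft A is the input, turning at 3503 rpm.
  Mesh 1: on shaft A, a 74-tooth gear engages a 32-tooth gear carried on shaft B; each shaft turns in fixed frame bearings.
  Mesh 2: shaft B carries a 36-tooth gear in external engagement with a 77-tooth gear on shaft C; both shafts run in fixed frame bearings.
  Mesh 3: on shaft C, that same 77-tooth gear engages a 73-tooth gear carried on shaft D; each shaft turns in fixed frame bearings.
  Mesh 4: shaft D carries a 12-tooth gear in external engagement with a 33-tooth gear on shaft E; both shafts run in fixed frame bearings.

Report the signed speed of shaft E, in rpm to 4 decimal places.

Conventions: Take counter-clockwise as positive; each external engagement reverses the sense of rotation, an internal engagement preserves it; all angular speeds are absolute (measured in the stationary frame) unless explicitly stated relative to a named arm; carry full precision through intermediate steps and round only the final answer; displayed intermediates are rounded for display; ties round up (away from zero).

+1452.6762 rpm

topology: fixed-axis compound train — 4 meshes, A→E
mesh 1 [74T→32T]: ω = 3503.0000×74/32 = 8100.6875 rpm, sense flips to −
mesh 2 [36T→77T]: ω = 8100.6875×36/77 = 3787.3344 rpm, sense flips to +
mesh 3 [77T→73T]: ω = 3787.3344×77/73 = 3994.8596 rpm, sense flips to −
mesh 4 [12T→33T]: ω = 3994.8596×12/33 = 1452.6762 rpm, sense flips to +
signed output speed = +1452.6762 rpm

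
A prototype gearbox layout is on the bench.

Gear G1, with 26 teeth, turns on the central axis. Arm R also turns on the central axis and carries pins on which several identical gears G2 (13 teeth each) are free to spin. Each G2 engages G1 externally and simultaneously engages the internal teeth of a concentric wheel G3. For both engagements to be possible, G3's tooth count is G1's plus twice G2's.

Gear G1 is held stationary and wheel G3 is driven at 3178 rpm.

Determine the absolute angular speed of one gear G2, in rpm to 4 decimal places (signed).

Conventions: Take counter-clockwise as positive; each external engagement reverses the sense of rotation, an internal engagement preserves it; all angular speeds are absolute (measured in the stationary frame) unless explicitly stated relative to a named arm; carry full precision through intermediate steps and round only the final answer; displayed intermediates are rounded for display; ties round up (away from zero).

planetary set (26T centre, 13T on arm, 52T internal) — Willis relation
normalise by the input: solve with ω_ring = 1, then scale by 3178 rpm
ring teeth: 26 + 2·13 = 52
26(ω_sun−ω_arm) = −52(ω_ring−ω_arm),  ω_sun = 0, ω_ring = 1
26(0−ω_arm) = −52(1−ω_arm)  ⇒  78·ω_arm = 52  ⇒  ω_arm = 2/3
sun–planet mesh: 26·(0−2/3) = −13·(ω_p−ω_arm)  ⇒  ω_p−ω_arm = 4/3
ω_p = 2/3 + 4/3 = 2
scale: ω_p = 2 × 3178 rpm = +6356.0000 rpm

+6356.0000 rpm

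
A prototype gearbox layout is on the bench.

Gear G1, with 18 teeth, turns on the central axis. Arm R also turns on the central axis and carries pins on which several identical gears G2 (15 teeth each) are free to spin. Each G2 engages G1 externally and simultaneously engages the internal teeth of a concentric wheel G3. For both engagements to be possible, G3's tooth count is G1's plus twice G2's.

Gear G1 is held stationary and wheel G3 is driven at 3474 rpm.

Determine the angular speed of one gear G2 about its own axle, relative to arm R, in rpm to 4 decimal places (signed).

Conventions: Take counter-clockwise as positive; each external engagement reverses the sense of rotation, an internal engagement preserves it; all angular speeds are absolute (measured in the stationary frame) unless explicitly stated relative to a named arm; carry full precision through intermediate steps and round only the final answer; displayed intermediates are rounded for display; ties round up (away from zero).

+3031.8545 rpm

class = planetary set [G3 = 18+2·15 = 48; Willis about the carrier]
normalise by the input: solve with ω_ring = 1, then scale by 3474 rpm
ring teeth: 18 + 2·15 = 48
18(ω_sun−ω_arm) = −48(ω_ring−ω_arm),  ω_sun = 0, ω_ring = 1
18(0−ω_arm) = −48(1−ω_arm)  ⇒  66·ω_arm = 48  ⇒  ω_arm = 8/11
sun–planet mesh: 18·(0−8/11) = −15·(ω_p−ω_arm)  ⇒  ω_p−ω_arm = 48/55
scale: ω_p−ω_arm = 48/55 × 3474 rpm = +3031.8545 rpm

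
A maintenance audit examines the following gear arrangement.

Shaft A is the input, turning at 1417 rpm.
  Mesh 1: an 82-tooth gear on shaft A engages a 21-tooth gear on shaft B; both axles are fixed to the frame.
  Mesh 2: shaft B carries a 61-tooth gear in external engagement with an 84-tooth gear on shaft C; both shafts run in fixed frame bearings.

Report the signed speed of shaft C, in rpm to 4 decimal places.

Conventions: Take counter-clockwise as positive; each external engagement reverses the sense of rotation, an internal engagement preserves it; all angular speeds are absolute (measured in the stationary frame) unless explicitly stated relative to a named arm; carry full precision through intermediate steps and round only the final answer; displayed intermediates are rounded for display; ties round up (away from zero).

+4018.0465 rpm

topology: fixed-axis compound train — 2 meshes, A→C
mesh 1 [82T→21T]: ω = 1417.0000×82/21 = 5533.0476 rpm, sense flips to −
mesh 2 [61T→84T]: ω = 5533.0476×61/84 = 4018.0465 rpm, sense flips to +
signed output speed = +4018.0465 rpm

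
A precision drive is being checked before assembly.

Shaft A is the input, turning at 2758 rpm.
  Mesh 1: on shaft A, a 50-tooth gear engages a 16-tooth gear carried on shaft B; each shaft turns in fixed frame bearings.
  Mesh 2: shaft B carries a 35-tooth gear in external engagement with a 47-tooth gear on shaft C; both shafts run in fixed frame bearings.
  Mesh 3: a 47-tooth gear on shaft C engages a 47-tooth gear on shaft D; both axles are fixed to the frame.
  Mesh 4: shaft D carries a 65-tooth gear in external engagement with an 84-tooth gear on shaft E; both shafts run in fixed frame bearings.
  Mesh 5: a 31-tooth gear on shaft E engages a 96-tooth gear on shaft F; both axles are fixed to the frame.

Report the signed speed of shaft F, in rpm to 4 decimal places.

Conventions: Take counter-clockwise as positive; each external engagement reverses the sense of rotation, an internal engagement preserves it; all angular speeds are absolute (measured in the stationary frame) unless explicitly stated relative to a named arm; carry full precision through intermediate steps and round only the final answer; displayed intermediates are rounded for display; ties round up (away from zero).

class = fixed-axis compound train [5 meshes; 5 ratios multiply, 5 sense flips]
mesh 1 [50T→16T]: ω = 2758.0000×50/16 = 8618.7500 rpm, sense flips to −
mesh 2 [35T→47T]: ω = 8618.7500×35/47 = 6418.2181 rpm, sense flips to +
mesh 3 [47T→47T]: ω = 6418.2181×47/47 = 6418.2181 rpm, sense flips to −
mesh 4 [65T→84T]: ω = 6418.2181×65/84 = 4966.4783 rpm, sense flips to +
mesh 5 [31T→96T]: ω = 4966.4783×31/96 = 1603.7586 rpm, sense flips to −
signed output speed = -1603.7586 rpm

-1603.7586 rpm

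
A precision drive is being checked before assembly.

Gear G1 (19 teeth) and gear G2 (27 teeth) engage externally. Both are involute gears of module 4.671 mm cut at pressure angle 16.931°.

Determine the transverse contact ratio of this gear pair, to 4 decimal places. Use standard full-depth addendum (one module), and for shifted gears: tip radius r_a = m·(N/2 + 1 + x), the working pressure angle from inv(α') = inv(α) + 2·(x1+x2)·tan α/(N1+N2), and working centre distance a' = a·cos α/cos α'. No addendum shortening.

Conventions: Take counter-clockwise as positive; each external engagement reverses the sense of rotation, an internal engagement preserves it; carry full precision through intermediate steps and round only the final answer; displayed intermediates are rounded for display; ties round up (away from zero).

1.7145

topology: single-mesh involute geometry — m = 4.671, 19T/27T pair
base radii: r_b1 = 42.451139, r_b2 = 60.325302
tip radii: r_a1 = 49.045500, r_a2 = 67.729500
no profile shift: α' = α, a' = a
action lengths: √(r_a1²−r_b1²) = 24.563426, √(r_a2²−r_b2²) = 30.791932
base pitch p_b = π·m·cos α = 14.038335
CR = (24.563426 + 30.791932 − 107.433000·sin 16.93100°)/14.038335 = 1.714501
contact ratio ≈ 1.7145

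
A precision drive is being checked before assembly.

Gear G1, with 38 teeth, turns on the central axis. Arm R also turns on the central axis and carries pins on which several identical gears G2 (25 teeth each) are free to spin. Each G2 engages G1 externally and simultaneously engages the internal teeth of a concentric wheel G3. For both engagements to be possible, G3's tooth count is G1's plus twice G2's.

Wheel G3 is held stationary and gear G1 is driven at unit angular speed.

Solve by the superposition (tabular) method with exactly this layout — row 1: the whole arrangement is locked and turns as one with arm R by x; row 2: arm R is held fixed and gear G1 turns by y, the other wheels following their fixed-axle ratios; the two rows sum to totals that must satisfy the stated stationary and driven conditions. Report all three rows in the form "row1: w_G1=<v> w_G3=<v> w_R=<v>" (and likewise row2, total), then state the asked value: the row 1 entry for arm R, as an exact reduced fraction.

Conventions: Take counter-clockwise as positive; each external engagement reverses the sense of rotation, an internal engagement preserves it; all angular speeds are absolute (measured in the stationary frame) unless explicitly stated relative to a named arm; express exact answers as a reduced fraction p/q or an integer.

topology: planetary set — G1 38T / G2 25T / G3 88T, arm = carrier (Willis)
row 1 (train locked, turned with arm): all members turn x
row 2 — arm fixed, fixed-axis ratios: sun y, ring −(38/88)·y, arm 0
boundary: total ω_ring = x − (38/88)·y = 0 and total ω_sun = x + y = 1  ⇒  y = 44/63, x = 19/63
row 2 ring = −(38/88)·44/63 = -19/63
totals (row 1 + row 2): sun 19/63 + 44/63 = 1, ring 19/63 + (-19/63) = 0, arm 19/63 + 0 = 19/63
asked cell (row1, arm) = 19/63

row1: w_G1=19/63 w_G3=19/63 w_R=19/63
row2: w_G1=44/63 w_G3=-19/63 w_R=0
total: w_G1=1 w_G3=0 w_R=19/63
asked value: 19/63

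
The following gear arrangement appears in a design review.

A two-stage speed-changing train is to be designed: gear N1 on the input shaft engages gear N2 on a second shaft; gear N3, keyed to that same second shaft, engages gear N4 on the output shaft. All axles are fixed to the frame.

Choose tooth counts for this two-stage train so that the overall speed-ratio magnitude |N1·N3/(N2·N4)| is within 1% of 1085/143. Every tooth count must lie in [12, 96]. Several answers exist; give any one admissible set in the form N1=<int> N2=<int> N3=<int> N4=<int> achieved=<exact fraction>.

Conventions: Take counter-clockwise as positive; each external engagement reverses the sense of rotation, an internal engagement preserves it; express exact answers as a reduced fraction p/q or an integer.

N1=31 N2=13 N3=70 N4=22 achieved=1085/143

design class (target 1085/143): fixed-axis compound train
target = 1085/143 in lowest terms: an exact hit needs N1·N3 = k·1085 and N2·N4 = k·143 for one integer k, every count in [12, 96]; additionally prefer no 1:1 stage (N1 ≠ N2, N3 ≠ N4)
k = 1: no 1:1-free in-range split of k·1085 and k·143 into factor pairs; take k = 2
k = 2: N1·N3 = 2170 = 31·70, N2·N4 = 286 = 13·22
achieved = 31·70/(13·22) = 1085/143; |achieved − target| = 0 ≤ 217/2860 ✓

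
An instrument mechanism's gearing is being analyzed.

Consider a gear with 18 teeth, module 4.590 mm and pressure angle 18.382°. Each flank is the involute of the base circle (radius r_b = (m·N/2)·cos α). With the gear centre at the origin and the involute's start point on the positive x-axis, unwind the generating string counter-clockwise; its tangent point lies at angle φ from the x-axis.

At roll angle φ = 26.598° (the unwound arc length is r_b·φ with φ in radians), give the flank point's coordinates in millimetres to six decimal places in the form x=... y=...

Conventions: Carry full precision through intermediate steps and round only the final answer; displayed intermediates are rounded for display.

single-mesh involute tooth geometry (18T wheel at module 4.590)
pitch radius r_p = m·N/2 = 4.590·18/2 = 41.310000
base radius r_b = r_p·cos α = 41.310000·cos 18.382° = 39.202163
roll angle φ = 26.598° = 0.46422267 rad
x = r_b·(cos φ + φ·sin φ) = 43.201383
y = r_b·(sin φ − φ·cos φ) = 1.279321

x=43.201383 y=1.279321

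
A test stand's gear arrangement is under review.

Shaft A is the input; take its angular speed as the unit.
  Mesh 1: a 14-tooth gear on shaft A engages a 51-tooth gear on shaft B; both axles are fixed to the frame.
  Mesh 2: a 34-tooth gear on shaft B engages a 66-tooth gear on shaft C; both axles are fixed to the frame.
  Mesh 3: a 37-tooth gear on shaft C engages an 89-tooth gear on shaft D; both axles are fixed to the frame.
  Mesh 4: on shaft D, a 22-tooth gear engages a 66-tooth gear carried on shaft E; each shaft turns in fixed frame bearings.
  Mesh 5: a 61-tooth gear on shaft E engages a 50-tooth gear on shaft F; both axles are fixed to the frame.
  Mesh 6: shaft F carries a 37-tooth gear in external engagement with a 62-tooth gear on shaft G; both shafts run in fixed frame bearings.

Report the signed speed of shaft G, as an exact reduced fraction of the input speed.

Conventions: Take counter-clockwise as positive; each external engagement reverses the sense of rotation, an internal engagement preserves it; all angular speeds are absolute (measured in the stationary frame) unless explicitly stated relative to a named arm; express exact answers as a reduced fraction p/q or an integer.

6-mesh fixed-axis compound train (all bearings frame-fixed)
mesh 1 [14T→51T]: |ω|/ω_in = 1×14/51 = 14/51, sense flips to −
mesh 2 [34T→66T]: |ω|/ω_in = (14/51)×34/66 = 14/99, sense flips to +
mesh 3 [37T→89T]: |ω|/ω_in = (14/99)×37/89 = 518/8811, sense flips to −
mesh 4 [22T→66T]: |ω|/ω_in = (518/8811)×22/66 = 518/26433, sense flips to +
mesh 5 [61T→50T]: |ω|/ω_in = (518/26433)×61/50 = 15799/660825, sense flips to −
mesh 6 [37T→62T]: |ω|/ω_in = (15799/660825)×37/62 = 584563/40971150, sense flips to +
signed output speed (× input speed) = 584563/40971150

584563/40971150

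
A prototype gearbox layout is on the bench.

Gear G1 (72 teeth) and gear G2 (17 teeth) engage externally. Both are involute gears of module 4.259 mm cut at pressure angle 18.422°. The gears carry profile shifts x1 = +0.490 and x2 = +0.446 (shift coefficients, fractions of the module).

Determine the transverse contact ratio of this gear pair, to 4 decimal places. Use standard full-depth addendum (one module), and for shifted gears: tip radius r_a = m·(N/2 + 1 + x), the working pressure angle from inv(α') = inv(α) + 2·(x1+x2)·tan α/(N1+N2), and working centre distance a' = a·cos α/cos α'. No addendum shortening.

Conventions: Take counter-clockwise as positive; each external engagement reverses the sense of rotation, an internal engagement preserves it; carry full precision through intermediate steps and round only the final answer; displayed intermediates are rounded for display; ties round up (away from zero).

1.5700

recognized (one external pair, fixed centres): single-mesh tooth geometry, m = 4.259, N1 = 72, N2 = 17
base radii: r_b1 = 145.466872, r_b2 = 34.346345
tip radii: r_a1 = 159.669910, r_a2 = 42.360014
inv(α') = inv(18.422°) + 2·(+0.490+0.446)·tan α/(72+17) = 0.01856364  ⇒  α' = 21.46262°
a' = a·cos α / cos α' = 189.5255·cos 18.422°/cos 21.46262° = 193.211155
action lengths: √(r_a1²−r_b1²) = 65.832130, √(r_a2²−r_b2²) = 24.793132
base pitch p_b = π·m·cos α = 12.694379
CR = (65.832130 + 24.793132 − 193.211155·sin 21.46262°)/12.694379 = 1.570021
contact ratio ≈ 1.5700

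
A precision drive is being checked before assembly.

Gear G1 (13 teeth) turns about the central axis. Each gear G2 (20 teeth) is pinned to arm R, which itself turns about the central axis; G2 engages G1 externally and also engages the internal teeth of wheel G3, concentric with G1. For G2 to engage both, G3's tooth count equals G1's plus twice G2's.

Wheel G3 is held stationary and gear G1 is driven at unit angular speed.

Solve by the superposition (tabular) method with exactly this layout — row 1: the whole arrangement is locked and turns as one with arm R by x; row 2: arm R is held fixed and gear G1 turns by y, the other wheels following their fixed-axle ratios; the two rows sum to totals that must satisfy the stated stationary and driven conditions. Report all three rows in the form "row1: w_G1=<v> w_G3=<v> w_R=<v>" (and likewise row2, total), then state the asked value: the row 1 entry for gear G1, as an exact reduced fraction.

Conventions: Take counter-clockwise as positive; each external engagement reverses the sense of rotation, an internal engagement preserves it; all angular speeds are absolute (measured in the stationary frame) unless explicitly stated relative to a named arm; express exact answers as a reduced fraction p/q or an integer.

row1: w_G1=13/66 w_G3=13/66 w_R=13/66
row2: w_G1=53/66 w_G3=-13/66 w_R=0
total: w_G1=1 w_G3=0 w_R=13/66
asked value: 13/66

planetary set (13T centre, 20T on arm, 53T internal) — Willis relation
superposition row 1 [locked train]: every member turns x
row 2 (arm held, sun turns y): ω_ring = −(13/53)·y, ω_arm = 0
boundary: total ω_ring = x − (13/53)·y = 0 and total ω_sun = x + y = 1  ⇒  y = 53/66, x = 13/66
row 2 ring = −(13/53)·53/66 = -13/66
totals (row 1 + row 2): sun 13/66 + 53/66 = 1, ring 13/66 + (-13/66) = 0, arm 13/66 + 0 = 13/66
asked cell (row1, sun) = 13/66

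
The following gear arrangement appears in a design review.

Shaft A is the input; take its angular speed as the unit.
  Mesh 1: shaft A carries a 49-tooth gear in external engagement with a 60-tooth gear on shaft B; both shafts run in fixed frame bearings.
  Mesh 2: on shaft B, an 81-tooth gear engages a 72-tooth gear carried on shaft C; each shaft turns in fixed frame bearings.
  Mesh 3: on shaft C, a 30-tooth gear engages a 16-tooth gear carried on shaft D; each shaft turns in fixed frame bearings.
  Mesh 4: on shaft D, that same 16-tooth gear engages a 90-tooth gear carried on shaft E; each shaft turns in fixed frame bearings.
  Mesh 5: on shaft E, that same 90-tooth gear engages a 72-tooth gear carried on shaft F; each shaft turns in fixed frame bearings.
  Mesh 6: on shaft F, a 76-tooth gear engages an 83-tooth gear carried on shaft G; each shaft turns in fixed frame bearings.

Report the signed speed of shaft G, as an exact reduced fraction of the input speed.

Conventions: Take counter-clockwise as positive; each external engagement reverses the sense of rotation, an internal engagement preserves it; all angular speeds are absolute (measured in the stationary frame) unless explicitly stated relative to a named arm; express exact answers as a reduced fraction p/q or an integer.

931/2656

6-mesh fixed-axis compound train (all bearings frame-fixed)
mesh 1 [49T→60T]: |ω|/ω_in = 1×49/60 = 49/60, sense flips to −
mesh 2 [81T→72T]: |ω|/ω_in = (49/60)×81/72 = 147/160, sense flips to +
mesh 3 [30T→16T]: |ω|/ω_in = (147/160)×30/16 = 441/256, sense flips to −
mesh 4 [16T→90T]: |ω|/ω_in = (441/256)×16/90 = 49/160, sense flips to +
mesh 5 [90T→72T]: |ω|/ω_in = (49/160)×90/72 = 49/128, sense flips to −
mesh 6 [76T→83T]: |ω|/ω_in = (49/128)×76/83 = 931/2656, sense flips to +
signed output speed (× input speed) = 931/2656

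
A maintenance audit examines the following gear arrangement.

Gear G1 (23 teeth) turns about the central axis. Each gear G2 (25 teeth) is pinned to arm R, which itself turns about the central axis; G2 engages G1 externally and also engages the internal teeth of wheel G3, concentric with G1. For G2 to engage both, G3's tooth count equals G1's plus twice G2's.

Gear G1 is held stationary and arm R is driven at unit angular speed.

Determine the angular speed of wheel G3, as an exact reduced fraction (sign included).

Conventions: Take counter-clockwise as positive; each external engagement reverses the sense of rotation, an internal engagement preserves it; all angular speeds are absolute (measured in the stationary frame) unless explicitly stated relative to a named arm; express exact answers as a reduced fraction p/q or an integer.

96/73

topology: planetary set — G1 23T / G2 25T / G3 73T, arm = carrier (Willis)
ring teeth: 23 + 2·25 = 73
23(ω_sun−ω_arm) = −73(ω_ring−ω_arm),  ω_sun = 0, ω_arm = 1
ω_ring = 1 − (23/73)(0−1) = 96/73
exact speed ratio = 96/73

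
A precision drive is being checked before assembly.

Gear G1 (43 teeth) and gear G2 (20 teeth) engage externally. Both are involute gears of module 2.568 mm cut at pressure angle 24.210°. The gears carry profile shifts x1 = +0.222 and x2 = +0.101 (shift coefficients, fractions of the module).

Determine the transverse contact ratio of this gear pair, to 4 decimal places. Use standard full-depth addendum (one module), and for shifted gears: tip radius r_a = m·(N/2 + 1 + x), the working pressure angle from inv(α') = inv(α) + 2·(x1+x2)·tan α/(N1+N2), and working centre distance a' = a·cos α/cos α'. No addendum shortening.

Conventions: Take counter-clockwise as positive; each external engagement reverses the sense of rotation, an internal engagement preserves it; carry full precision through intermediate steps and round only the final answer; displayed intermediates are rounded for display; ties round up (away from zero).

1.4446

recognized (one external pair, fixed centres): single-mesh tooth geometry, m = 2.568, N1 = 43, N2 = 20
base radii: r_b1 = 50.356025, r_b2 = 23.421407
tip radii: r_a1 = 58.350096, r_a2 = 28.507368
inv(α') = inv(24.210°) + 2·(+0.222+0.101)·tan α/(43+20) = 0.03169388  ⇒  α' = 25.44377°
a' = a·cos α / cos α' = 80.8920·cos 24.210°/cos 25.44377° = 81.701919
action lengths: √(r_a1²−r_b1²) = 29.478882, √(r_a2²−r_b2²) = 16.251392
base pitch p_b = π·m·cos α = 7.358052
CR = (29.478882 + 16.251392 − 81.701919·sin 25.44377°)/7.358052 = 1.444550
contact ratio ≈ 1.4446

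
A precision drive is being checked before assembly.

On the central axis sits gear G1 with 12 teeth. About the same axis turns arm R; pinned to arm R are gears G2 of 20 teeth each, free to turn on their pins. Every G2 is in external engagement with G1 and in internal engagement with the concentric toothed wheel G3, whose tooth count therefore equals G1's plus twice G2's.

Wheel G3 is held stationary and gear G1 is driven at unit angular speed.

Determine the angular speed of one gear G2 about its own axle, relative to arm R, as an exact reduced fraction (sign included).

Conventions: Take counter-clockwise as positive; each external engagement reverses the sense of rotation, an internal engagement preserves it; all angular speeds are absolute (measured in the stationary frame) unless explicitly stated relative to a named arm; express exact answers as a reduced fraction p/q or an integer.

-39/80

topology: planetary set — G1 12T / G2 20T / G3 52T, arm = carrier (Willis)
ring teeth: 12 + 2·20 = 52
12(ω_sun−ω_arm) = −52(ω_ring−ω_arm),  ω_ring = 0, ω_sun = 1
12(1−ω_arm) = −52(0−ω_arm)  ⇒  64·ω_arm = 12  ⇒  ω_arm = 3/16
sun–planet mesh: 12·(1−3/16) = −20·(ω_p−ω_arm)  ⇒  ω_p−ω_arm = -39/80
exact speed ratio = -39/80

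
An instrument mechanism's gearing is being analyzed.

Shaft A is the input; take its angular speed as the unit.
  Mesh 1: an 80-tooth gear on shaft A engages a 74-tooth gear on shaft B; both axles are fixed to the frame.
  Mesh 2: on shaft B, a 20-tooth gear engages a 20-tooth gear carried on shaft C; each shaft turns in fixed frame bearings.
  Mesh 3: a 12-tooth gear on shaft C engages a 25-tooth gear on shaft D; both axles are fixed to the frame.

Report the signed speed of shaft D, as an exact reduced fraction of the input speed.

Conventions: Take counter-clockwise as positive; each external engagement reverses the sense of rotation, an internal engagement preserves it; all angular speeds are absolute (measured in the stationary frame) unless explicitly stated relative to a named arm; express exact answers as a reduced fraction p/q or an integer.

3-mesh fixed-axis compound train (all bearings frame-fixed)
mesh 1 [80T→74T]: |ω|/ω_in = 1×80/74 = 40/37, sense flips to −
mesh 2 [20T→20T]: |ω|/ω_in = (40/37)×20/20 = 40/37, sense flips to +
mesh 3 [12T→25T]: |ω|/ω_in = (40/37)×12/25 = 96/185, sense flips to −
signed output speed (× input speed) = -96/185

-96/185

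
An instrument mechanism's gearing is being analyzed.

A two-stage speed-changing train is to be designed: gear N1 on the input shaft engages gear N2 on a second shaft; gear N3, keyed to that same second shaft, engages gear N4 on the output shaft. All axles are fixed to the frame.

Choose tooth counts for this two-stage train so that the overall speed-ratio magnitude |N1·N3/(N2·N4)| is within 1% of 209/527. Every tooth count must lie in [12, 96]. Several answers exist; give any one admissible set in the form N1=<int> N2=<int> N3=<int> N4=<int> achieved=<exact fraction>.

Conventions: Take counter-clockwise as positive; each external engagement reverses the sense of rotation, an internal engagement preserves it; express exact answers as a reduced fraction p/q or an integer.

N1=19 N2=17 N3=22 N4=62 achieved=209/527

2-stage fixed-axis compound train for ratio 209/527
target = 209/527 in lowest terms: an exact hit needs N1·N3 = k·209 and N2·N4 = k·527 for one integer k, every count in [12, 96]; additionally prefer no 1:1 stage (N1 ≠ N2, N3 ≠ N4)
k = 1: no 1:1-free in-range split of k·209 and k·527 into factor pairs; take k = 2
k = 2: N1·N3 = 418 = 19·22, N2·N4 = 1054 = 17·62
achieved = 19·22/(17·62) = 209/527; |achieved − target| = 0 ≤ 209/52700 ✓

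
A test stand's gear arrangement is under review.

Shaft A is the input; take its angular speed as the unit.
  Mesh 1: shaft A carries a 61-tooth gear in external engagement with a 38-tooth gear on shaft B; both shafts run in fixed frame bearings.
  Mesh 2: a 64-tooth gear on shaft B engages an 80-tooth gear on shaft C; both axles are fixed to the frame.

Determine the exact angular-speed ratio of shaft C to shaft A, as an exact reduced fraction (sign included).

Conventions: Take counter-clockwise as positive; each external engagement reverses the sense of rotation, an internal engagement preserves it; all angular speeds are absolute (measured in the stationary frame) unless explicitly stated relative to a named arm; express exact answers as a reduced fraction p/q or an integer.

class = fixed-axis compound train [2 meshes; 2 ratios multiply, 2 sense flips]
mesh 1 [61T→38T]: running ratio 61/38, sense −
mesh 2 [64T→80T]: running ratio 122/95, sense +
ω_out/ω_in = 122/95

122/95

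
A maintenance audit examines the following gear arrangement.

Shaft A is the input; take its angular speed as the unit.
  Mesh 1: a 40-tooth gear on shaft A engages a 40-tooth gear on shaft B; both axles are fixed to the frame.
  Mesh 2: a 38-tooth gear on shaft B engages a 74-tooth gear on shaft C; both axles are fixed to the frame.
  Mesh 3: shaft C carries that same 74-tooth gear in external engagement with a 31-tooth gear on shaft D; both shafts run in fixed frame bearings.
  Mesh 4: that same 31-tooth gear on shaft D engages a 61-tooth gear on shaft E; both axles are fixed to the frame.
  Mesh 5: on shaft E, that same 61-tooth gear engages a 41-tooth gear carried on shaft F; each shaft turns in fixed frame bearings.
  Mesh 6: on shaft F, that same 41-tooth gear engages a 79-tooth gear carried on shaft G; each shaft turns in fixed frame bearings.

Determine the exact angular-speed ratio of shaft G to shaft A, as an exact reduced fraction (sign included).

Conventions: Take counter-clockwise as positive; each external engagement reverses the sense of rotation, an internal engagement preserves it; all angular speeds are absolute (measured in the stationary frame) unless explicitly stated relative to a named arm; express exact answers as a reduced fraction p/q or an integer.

class = fixed-axis compound train [6 meshes; 6 ratios multiply, 6 sense flips]
mesh 1 [40T→40T]: running ratio 1, sense −
mesh 2 [38T→74T]: running ratio 19/37, sense +
mesh 3 [74T→31T]: running ratio 38/31, sense −
mesh 4 [31T→61T]: running ratio 38/61, sense +
mesh 5 [61T→41T]: running ratio 38/41, sense −
mesh 6 [41T→79T]: running ratio 38/79, sense +
ω_out/ω_in = 38/79

38/79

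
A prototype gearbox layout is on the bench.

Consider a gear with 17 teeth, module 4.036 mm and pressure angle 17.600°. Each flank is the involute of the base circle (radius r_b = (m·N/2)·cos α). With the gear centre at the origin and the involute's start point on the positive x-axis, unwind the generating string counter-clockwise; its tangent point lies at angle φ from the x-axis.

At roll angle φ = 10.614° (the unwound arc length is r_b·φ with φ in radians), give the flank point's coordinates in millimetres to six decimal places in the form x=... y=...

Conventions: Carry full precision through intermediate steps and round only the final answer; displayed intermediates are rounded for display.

x=33.256445 y=0.069057

topology: single-mesh involute geometry — m = 4.036, N = 17
pitch radius r_p = m·N/2 = 4.036·17/2 = 34.306000
base radius r_b = r_p·cos α = 34.306000·cos 17.600° = 32.700159
roll angle φ = 10.614° = 0.18524925 rad
x = r_b·(cos φ + φ·sin φ) = 33.256445
y = r_b·(sin φ − φ·cos φ) = 0.069057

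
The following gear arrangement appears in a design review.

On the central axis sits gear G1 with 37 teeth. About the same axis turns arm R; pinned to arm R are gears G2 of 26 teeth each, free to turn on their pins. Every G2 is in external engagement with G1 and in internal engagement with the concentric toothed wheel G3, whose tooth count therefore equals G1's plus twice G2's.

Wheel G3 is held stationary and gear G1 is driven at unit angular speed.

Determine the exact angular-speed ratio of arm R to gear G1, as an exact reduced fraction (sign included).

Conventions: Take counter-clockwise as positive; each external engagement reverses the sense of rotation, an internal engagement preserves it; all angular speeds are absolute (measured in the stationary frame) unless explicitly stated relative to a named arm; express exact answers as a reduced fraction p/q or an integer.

37/126

topology: planetary set — G1 37T / G2 26T / G3 89T, arm = carrier (Willis)
ring teeth: 37 + 2·26 = 89
37(ω_sun−ω_arm) = −89(ω_ring−ω_arm),  ω_ring = 0, ω_sun = 1
37(1−ω_arm) = −89(0−ω_arm)  ⇒  126·ω_arm = 37  ⇒  ω_arm = 37/126
ω_out/ω_in = 37/126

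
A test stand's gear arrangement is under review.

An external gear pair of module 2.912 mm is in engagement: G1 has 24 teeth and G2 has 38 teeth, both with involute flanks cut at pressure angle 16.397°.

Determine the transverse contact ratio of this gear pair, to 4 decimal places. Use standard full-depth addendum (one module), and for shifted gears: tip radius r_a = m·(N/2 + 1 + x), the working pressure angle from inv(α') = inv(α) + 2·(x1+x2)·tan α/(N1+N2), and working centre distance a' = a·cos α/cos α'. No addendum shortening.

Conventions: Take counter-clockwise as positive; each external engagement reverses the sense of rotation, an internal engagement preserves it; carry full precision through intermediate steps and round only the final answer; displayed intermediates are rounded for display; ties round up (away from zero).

recognized (one external pair, fixed centres): single-mesh tooth geometry, m = 2.912, N1 = 24, N2 = 38
base radii: r_b1 = 33.522784, r_b2 = 53.077741
tip radii: r_a1 = 37.856000, r_a2 = 58.240000
no profile shift: α' = α, a' = a
action lengths: √(r_a1²−r_b1²) = 17.586918, √(r_a2²−r_b2²) = 23.971879
base pitch p_b = π·m·cos α = 8.776244
CR = (17.586918 + 23.971879 − 90.272000·sin 16.39700°)/8.776244 = 1.831741
contact ratio ≈ 1.8317

1.8317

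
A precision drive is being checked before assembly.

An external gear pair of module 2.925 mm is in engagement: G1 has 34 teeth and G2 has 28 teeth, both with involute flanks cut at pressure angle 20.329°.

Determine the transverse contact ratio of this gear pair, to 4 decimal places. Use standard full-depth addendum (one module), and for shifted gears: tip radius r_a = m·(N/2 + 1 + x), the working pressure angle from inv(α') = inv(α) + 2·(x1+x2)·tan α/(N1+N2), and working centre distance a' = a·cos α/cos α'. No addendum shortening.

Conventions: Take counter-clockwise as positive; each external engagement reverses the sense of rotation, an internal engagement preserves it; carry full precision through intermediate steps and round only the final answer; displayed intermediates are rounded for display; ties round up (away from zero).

class = single-mesh tooth geometry [involute pair 34T × 28T, m = 2.925]
base radii: r_b1 = 46.627790, r_b2 = 38.399356
tip radii: r_a1 = 52.650000, r_a2 = 43.875000
no profile shift: α' = α, a' = a
action lengths: √(r_a1²−r_b1²) = 24.451416, √(r_a2²−r_b2²) = 21.225105
base pitch p_b = π·m·cos α = 8.616795
CR = (24.451416 + 21.225105 − 90.675000·sin 20.32900°)/8.616795 = 1.645054
contact ratio ≈ 1.6451

1.6451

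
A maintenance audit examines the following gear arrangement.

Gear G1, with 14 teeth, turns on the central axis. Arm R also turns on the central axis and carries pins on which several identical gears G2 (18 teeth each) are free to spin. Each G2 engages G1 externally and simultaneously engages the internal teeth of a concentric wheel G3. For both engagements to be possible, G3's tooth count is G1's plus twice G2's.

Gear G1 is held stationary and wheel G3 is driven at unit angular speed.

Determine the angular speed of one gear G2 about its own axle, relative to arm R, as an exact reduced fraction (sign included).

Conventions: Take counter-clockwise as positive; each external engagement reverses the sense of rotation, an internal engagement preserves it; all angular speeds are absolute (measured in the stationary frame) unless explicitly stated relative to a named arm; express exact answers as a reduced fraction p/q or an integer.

175/288

recognized (axles ride arm R): planetary set, 14/18/50 teeth
ring teeth: 14 + 2·18 = 50
14(ω_sun−ω_arm) = −50(ω_ring−ω_arm),  ω_sun = 0, ω_ring = 1
14(0−ω_arm) = −50(1−ω_arm)  ⇒  64·ω_arm = 50  ⇒  ω_arm = 25/32
sun–planet mesh: 14·(0−25/32) = −18·(ω_p−ω_arm)  ⇒  ω_p−ω_arm = 175/288
exact speed ratio = 175/288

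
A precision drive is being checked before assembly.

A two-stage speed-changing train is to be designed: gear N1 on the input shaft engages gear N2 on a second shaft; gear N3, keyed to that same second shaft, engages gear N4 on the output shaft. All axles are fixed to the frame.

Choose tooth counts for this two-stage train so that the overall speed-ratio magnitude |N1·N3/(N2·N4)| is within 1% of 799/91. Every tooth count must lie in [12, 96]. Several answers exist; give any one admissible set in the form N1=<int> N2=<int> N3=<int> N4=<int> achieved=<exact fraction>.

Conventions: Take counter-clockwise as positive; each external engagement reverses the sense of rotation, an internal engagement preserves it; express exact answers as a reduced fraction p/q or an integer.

topology: fixed-axis compound train — 2 stages, target 799/91
target = 799/91 in lowest terms: an exact hit needs N1·N3 = k·799 and N2·N4 = k·91 for one integer k, every count in [12, 96]; additionally prefer no 1:1 stage (N1 ≠ N2, N3 ≠ N4)
k = 1: no 1:1-free in-range split of k·799 and k·91 into factor pairs; take k = 2
k = 2: N1·N3 = 1598 = 17·94, N2·N4 = 182 = 13·14
achieved = 17·94/(13·14) = 799/91; |achieved − target| = 0 ≤ 799/9100 ✓

N1=17 N2=13 N3=94 N4=14 achieved=799/91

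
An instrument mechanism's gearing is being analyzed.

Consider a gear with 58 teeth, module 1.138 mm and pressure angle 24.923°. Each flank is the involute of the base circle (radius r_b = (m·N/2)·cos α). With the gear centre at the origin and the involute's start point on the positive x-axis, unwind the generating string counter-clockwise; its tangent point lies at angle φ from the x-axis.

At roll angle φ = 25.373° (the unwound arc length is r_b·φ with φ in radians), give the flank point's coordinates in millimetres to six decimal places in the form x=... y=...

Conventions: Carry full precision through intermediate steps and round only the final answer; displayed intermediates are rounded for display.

x=32.721016 y=0.849519

recognized (one wheel, involute flank): single-mesh tooth geometry, m = 1.138, N = 58
pitch radius r_p = m·N/2 = 1.138·58/2 = 33.002000
base radius r_b = r_p·cos α = 33.002000·cos 24.923° = 29.928686
roll angle φ = 25.373° = 0.44284239 rad
x = r_b·(cos φ + φ·sin φ) = 32.721016
y = r_b·(sin φ − φ·cos φ) = 0.849519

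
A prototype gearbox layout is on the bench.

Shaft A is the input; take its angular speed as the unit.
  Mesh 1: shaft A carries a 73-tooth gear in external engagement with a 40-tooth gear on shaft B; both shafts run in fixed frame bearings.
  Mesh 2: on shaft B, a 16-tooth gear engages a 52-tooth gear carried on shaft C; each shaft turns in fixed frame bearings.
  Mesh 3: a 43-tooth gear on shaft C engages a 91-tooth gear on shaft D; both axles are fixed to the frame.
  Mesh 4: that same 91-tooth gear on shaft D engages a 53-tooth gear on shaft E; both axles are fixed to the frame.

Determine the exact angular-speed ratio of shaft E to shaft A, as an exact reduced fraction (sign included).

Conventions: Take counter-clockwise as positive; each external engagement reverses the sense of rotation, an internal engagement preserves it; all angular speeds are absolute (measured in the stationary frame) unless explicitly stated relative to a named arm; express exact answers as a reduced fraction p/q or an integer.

3139/6890

class = fixed-axis compound train [4 meshes; 4 ratios multiply, 4 sense flips]
mesh 1 [73T→40T]: running ratio 73/40, sense −
mesh 2 [16T→52T]: running ratio 73/130, sense +
mesh 3 [43T→91T]: running ratio 3139/11830, sense −
mesh 4 [91T→53T]: running ratio 3139/6890, sense +
ω_out/ω_in = 3139/6890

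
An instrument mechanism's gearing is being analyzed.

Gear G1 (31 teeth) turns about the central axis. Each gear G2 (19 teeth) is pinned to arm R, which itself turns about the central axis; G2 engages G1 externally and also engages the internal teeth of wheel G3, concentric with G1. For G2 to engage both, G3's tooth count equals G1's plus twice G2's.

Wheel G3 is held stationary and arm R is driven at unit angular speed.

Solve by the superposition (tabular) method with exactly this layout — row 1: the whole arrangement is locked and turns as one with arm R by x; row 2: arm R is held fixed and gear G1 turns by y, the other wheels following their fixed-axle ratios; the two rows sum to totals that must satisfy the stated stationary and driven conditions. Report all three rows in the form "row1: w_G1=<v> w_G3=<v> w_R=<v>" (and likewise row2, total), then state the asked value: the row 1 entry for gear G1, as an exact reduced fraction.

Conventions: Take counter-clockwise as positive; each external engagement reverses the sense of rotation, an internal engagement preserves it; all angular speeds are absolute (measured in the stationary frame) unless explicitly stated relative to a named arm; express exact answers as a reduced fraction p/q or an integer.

row1: w_G1=1 w_G3=1 w_R=1
row2: w_G1=69/31 w_G3=-1 w_R=0
total: w_G1=100/31 w_G3=0 w_R=1
asked value: 1

class = planetary set [G3 = 31+2·19 = 69; Willis about the carrier]
superposition row 1 [locked train]: every member turns x
row 2: sun turns y, ring = −(31/69)·y, arm 0
boundary: total ω_ring = x − (31/69)·y = 0 and total ω_arm = x = 1  ⇒  y = 69/31, x = 1
row 2 ring = −(31/69)·69/31 = -1
totals (row 1 + row 2): sun 1 + 69/31 = 100/31, ring 1 + (-1) = 0, arm 1 + 0 = 1
asked cell (row1, sun) = 1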